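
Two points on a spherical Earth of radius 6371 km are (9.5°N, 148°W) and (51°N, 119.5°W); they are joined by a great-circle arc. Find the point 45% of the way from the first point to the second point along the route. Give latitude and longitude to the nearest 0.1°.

Write both endpoints as unit vectors p₁, p₂ with components (cos φ cos λ, cos φ sin λ, sin φ).
The central angle between the endpoints is δ = arccos(p₁·p₂) ≈ 0.832 rad (47.6°).
Interpolate at f = 0.45 with slerp weights a = sin((1−f)δ)/sin δ ≈ 0.598, b = sin(fδ)/sin δ ≈ 0.495.
p = a·p₁ + b·p₂ ≈ (-0.653, -0.583, 0.483); φ = arcsin(p_z) ≈ 28.88°, λ = atan2(p_y, p_x) ≈ -138.23°.

≈ (28.9°N, 138.2°W)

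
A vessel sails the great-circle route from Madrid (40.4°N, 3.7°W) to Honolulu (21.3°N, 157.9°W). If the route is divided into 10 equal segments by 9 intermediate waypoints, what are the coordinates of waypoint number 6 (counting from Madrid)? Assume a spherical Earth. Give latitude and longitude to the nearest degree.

Convert each endpoint to a unit vector on the sphere (x = cos φ cos λ, y = cos φ sin λ, z = sin φ).
The central angle between the endpoints is δ = arccos(p₁·p₂) ≈ 1.986 rad (113.8°).
Interpolate at f = 6/10 with slerp weights a = sin((1−f)δ)/sin δ ≈ 0.780, b = sin(fδ)/sin δ ≈ 1.015.
p = a·p₁ + b·p₂ ≈ (-0.284, -0.394, 0.874); φ = arcsin(p_z) ≈ 60.94°, λ = atan2(p_y, p_x) ≈ -125.76°.

≈ 61°N, 126°W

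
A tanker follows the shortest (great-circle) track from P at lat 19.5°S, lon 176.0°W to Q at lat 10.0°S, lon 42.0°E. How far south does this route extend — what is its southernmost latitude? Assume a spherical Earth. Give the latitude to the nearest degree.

≈ 39°S

The great circle lies in the plane with unit normal n̂ = (p₁ × p₂)/|p₁ × p₂|.
Here n̂_z ≈ -0.773; the vertex latitude is φ_max = arccos|n̂_z| ≈ 39.4°.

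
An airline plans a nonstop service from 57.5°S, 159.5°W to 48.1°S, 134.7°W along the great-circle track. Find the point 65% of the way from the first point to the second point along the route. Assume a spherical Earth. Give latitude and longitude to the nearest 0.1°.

≈ 52.0°S, 142.2°W

The haversine formula gives a central angle δ ≈ 0.306 rad (17.5°) between the endpoints.
Interpolate at f = 0.65 with slerp weights a = sin((1−f)δ)/sin δ ≈ 0.355, b = sin(fδ)/sin δ ≈ 0.656.
p = a·p₁ + b·p₂ ≈ (-0.487, -0.378, -0.787); φ = arcsin(p_z) ≈ -51.95°, λ = atan2(p_y, p_x) ≈ -142.16°.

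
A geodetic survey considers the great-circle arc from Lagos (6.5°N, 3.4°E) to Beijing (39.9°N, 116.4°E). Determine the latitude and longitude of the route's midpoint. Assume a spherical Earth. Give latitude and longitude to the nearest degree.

Write both endpoints as unit vectors p₁, p₂ with components (cos φ cos λ, cos φ sin λ, sin φ).
The central angle between the endpoints is δ = arccos(p₁·p₂) ≈ 1.798 rad (103.0°).
Interpolate at f = 1/2 with slerp weights a = sin((1−f)δ)/sin δ ≈ 0.803, b = sin(fδ)/sin δ ≈ 0.803.
p = a·p₁ + b·p₂ ≈ (0.523, 0.599, 0.606); φ = arcsin(p_z) ≈ 37.32°, λ = atan2(p_y, p_x) ≈ 48.91°.

≈ 37°N, 49°E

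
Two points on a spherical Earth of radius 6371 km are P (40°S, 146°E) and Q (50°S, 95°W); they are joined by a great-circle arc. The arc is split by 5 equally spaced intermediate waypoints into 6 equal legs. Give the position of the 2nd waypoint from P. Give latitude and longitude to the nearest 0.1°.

The haversine formula gives a central angle δ ≈ 1.314 rad (75.3°) between the endpoints.
Interpolate at f = 2/6 with slerp weights a = sin((1−f)δ)/sin δ ≈ 0.794, b = sin(fδ)/sin δ ≈ 0.439.
p = a·p₁ + b·p₂ ≈ (-0.529, 0.059, -0.847); φ = arcsin(p_z) ≈ -57.84°, λ = atan2(p_y, p_x) ≈ 173.59°.

≈ (57.8°S, 173.6°E)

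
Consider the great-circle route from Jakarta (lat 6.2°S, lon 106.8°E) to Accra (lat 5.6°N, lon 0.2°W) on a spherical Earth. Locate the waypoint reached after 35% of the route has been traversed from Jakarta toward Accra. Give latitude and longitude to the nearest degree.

≈ lat 3°S, lon 69°E

Write both endpoints as unit vectors p₁, p₂ with components (cos φ cos λ, cos φ sin λ, sin φ).
The central angle between the endpoints is δ = arccos(p₁·p₂) ≈ 1.875 rad (107.4°).
Interpolate at f = 0.35 with slerp weights a = sin((1−f)δ)/sin δ ≈ 0.984, b = sin(fδ)/sin δ ≈ 0.640.
p = a·p₁ + b·p₂ ≈ (0.354, 0.934, -0.044); φ = arcsin(p_z) ≈ -2.51°, λ = atan2(p_y, p_x) ≈ 69.26°.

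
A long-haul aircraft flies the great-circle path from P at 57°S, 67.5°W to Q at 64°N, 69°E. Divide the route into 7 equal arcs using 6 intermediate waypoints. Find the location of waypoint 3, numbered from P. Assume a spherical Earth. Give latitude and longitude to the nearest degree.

The haversine formula gives a central angle δ ≈ 2.757 rad (158.0°) between the endpoints.
Interpolate at f = 3/7 with slerp weights a = sin((1−f)δ)/sin δ ≈ 2.666, b = sin(fδ)/sin δ ≈ 2.466.
p = a·p₁ + b·p₂ ≈ (0.943, -0.332, -0.019); φ = arcsin(p_z) ≈ -1.08°, λ = atan2(p_y, p_x) ≈ -19.39°.

≈ 1°S, 19°W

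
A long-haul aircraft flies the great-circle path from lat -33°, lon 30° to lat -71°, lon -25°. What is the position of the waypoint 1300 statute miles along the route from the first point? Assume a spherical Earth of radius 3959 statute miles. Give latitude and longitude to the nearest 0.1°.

From cos δ = sin φ₁ sin φ₂ + cos φ₁ cos φ₂ cos Δλ, the central angle is δ ≈ 0.834 rad (47.8°). The total great-circle distance is δ·R ≈ 0.834 × 3959 ≈ 3304 mi, so the target fraction is f = 1300/3304 ≈ 0.394.
Interpolate at f ≈ 0.394 with slerp weights a = sin((1−f)δ)/sin δ ≈ 0.654, b = sin(fδ)/sin δ ≈ 0.435.
p = a·p₁ + b·p₂ ≈ (0.604, 0.214, -0.768); φ = arcsin(p_z) ≈ -50.16°, λ = atan2(p_y, p_x) ≈ 19.56°.

≈ lat -50.2°, lon 19.6°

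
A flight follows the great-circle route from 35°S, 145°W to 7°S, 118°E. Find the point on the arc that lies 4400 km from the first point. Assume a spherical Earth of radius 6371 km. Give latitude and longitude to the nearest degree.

≈ 32°S, 167°E

Write both endpoints as unit vectors p₁, p₂ with components (cos φ cos λ, cos φ sin λ, sin φ).
The central angle between the endpoints is δ = arccos(p₁·p₂) ≈ 1.600 rad (91.7°). The total great-circle distance is δ·R ≈ 1.600 × 6371 ≈ 10194 km, so the target fraction is f = 4400/10194 ≈ 0.432.
Interpolate at f ≈ 0.432 with slerp weights a = sin((1−f)δ)/sin δ ≈ 0.789, b = sin(fδ)/sin δ ≈ 0.637.
p = a·p₁ + b·p₂ ≈ (-0.827, 0.188, -0.530); φ = arcsin(p_z) ≈ -32.04°, λ = atan2(p_y, p_x) ≈ 167.22°.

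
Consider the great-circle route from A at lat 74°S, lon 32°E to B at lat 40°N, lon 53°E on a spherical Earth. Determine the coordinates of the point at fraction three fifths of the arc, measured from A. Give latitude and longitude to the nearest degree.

Write both endpoints as unit vectors p₁, p₂ with components (cos φ cos λ, cos φ sin λ, sin φ).
The central angle between the endpoints is δ = arccos(p₁·p₂) ≈ 2.005 rad (114.9°).
Interpolate at f = 3/5 with slerp weights a = sin((1−f)δ)/sin δ ≈ 0.792, b = sin(fδ)/sin δ ≈ 1.029.
p = a·p₁ + b·p₂ ≈ (0.659, 0.745, -0.100); φ = arcsin(p_z) ≈ -5.76°, λ = atan2(p_y, p_x) ≈ 48.49°.

≈ lat 6°S, lon 48°E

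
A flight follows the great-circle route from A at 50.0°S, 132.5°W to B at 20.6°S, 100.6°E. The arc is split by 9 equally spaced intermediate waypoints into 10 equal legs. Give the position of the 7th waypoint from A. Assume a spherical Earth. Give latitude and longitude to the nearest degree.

Convert each endpoint to a unit vector on the sphere (x = cos φ cos λ, y = cos φ sin λ, z = sin φ).
The central angle between the endpoints is δ = arccos(p₁·p₂) ≈ 1.663 rad (95.3°).
Interpolate at f = 7/10 with slerp weights a = sin((1−f)δ)/sin δ ≈ 0.480, b = sin(fδ)/sin δ ≈ 0.922.
p = a·p₁ + b·p₂ ≈ (-0.367, 0.621, -0.692); φ = arcsin(p_z) ≈ -43.83°, λ = atan2(p_y, p_x) ≈ 120.62°.

≈ 44°S, 121°E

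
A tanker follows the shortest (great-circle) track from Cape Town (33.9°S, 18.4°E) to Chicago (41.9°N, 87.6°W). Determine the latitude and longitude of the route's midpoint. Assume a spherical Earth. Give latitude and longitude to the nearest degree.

≈ 7°N, 30°W

Convert each endpoint to a unit vector on the sphere (x = cos φ cos λ, y = cos φ sin λ, z = sin φ).
The central angle between the endpoints is δ = arccos(p₁·p₂) ≈ 2.145 rad (122.9°).
Interpolate at f = 1/2 with slerp weights a = sin((1−f)δ)/sin δ ≈ 1.046, b = sin(fδ)/sin δ ≈ 1.046.
p = a·p₁ + b·p₂ ≈ (0.856, -0.504, 0.115); φ = arcsin(p_z) ≈ 6.61°, λ = atan2(p_y, p_x) ≈ -30.47°.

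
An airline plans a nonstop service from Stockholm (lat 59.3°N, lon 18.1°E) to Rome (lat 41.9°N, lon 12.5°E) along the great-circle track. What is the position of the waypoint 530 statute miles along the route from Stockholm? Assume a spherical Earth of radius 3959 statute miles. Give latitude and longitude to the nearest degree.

≈ lat 52°N, lon 15°E

The haversine formula gives a central angle δ ≈ 0.310 rad (17.7°) between the endpoints. The total great-circle distance is δ·R ≈ 0.310 × 3959 ≈ 1226 mi, so the target fraction is f = 530/1226 ≈ 0.432.
Interpolate at f ≈ 0.432 with slerp weights a = sin((1−f)δ)/sin δ ≈ 0.574, b = sin(fδ)/sin δ ≈ 0.438.
p = a·p₁ + b·p₂ ≈ (0.597, 0.162, 0.786); φ = arcsin(p_z) ≈ 51.81°, λ = atan2(p_y, p_x) ≈ 15.15°.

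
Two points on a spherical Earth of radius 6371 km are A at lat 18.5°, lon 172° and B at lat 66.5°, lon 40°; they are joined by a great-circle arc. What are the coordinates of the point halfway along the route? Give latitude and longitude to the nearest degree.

≈ lat 59°, lon 149°

Write both endpoints as unit vectors p₁, p₂ with components (cos φ cos λ, cos φ sin λ, sin φ).
The central angle between the endpoints is δ = arccos(p₁·p₂) ≈ 1.533 rad (87.8°).
Interpolate at f = 1/2 with slerp weights a = sin((1−f)δ)/sin δ ≈ 0.694, b = sin(fδ)/sin δ ≈ 0.694.
p = a·p₁ + b·p₂ ≈ (-0.440, 0.269, 0.857); φ = arcsin(p_z) ≈ 58.95°, λ = atan2(p_y, p_x) ≈ 148.50°.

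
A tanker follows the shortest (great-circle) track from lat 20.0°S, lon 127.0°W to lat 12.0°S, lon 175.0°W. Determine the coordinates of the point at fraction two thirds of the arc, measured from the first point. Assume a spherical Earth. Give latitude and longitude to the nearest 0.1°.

Convert each endpoint to a unit vector on the sphere (x = cos φ cos λ, y = cos φ sin λ, z = sin φ).
The central angle between the endpoints is δ = arccos(p₁·p₂) ≈ 0.815 rad (46.7°).
Interpolate at f = 2/3 with slerp weights a = sin((1−f)δ)/sin δ ≈ 0.369, b = sin(fδ)/sin δ ≈ 0.710.
p = a·p₁ + b·p₂ ≈ (-0.901, -0.337, -0.274); φ = arcsin(p_z) ≈ -15.89°, λ = atan2(p_y, p_x) ≈ -159.47°.

≈ lat 15.9°S, lon 159.5°W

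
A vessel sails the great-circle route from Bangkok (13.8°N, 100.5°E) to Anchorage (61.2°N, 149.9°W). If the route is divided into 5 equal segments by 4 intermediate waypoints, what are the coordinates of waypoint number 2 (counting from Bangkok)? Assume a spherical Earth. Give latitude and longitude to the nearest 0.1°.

Convert each endpoint to a unit vector on the sphere (x = cos φ cos λ, y = cos φ sin λ, z = sin φ).
The central angle between the endpoints is δ = arccos(p₁·p₂) ≈ 1.519 rad (87.0°).
Interpolate at f = 2/5 with slerp weights a = sin((1−f)δ)/sin δ ≈ 0.791, b = sin(fδ)/sin δ ≈ 0.572.
p = a·p₁ + b·p₂ ≈ (-0.378, 0.618, 0.690); φ = arcsin(p_z) ≈ 43.60°, λ = atan2(p_y, p_x) ≈ 121.49°.

≈ (43.6°N, 121.5°E)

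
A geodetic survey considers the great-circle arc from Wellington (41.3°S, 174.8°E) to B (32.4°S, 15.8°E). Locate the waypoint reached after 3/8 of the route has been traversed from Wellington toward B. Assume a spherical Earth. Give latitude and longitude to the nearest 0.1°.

≈ (74.2°S, 129.0°E)

Write both endpoints as unit vectors p₁, p₂ with components (cos φ cos λ, cos φ sin λ, sin φ).
The central angle between the endpoints is δ = arccos(p₁·p₂) ≈ 1.812 rad (103.8°).
Interpolate at f = 3/8 with slerp weights a = sin((1−f)δ)/sin δ ≈ 0.932, b = sin(fδ)/sin δ ≈ 0.647.
p = a·p₁ + b·p₂ ≈ (-0.172, 0.212, -0.962); φ = arcsin(p_z) ≈ -74.15°, λ = atan2(p_y, p_x) ≈ 129.01°.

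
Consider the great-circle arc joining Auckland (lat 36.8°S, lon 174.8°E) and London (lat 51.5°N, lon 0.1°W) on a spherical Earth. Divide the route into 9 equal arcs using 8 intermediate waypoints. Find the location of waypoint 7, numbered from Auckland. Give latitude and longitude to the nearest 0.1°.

Convert each endpoint to a unit vector on the sphere (x = cos φ cos λ, y = cos φ sin λ, z = sin φ).
The central angle between the endpoints is δ = arccos(p₁·p₂) ≈ 2.877 rad (164.9°).
Interpolate at f = 7/9 with slerp weights a = sin((1−f)δ)/sin δ ≈ 2.285, b = sin(fδ)/sin δ ≈ 3.008.
p = a·p₁ + b·p₂ ≈ (0.050, 0.163, 0.985); φ = arcsin(p_z) ≈ 80.20°, λ = atan2(p_y, p_x) ≈ 72.74°.

≈ lat 80.2°N, lon 72.7°E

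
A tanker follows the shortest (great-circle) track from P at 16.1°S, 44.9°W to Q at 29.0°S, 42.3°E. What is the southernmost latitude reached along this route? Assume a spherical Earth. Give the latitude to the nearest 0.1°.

≈ 31.5°S

The great circle lies in the plane with unit normal n̂ = (p₁ × p₂)/|p₁ × p₂|.
Here n̂_z ≈ +0.853; the vertex latitude is φ_max = arccos|n̂_z| ≈ 31.5°.
Check via Clairaut: cos φ_max = |cos φ₁| · sin C = cos(16.1°)·sin(117.5°) ≈ 0.853, again giving ≈ 31.5°.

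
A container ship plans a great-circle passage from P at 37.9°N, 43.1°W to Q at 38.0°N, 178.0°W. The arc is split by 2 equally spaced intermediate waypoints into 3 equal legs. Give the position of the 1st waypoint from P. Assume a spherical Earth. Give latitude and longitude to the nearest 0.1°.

Convert each endpoint to a unit vector on the sphere (x = cos φ cos λ, y = cos φ sin λ, z = sin φ).
The central angle between the endpoints is δ = arccos(p₁·p₂) ≈ 1.632 rad (93.5°).
Interpolate at f = 1/3 with slerp weights a = sin((1−f)δ)/sin δ ≈ 0.887, b = sin(fδ)/sin δ ≈ 0.518.
p = a·p₁ + b·p₂ ≈ (0.103, -0.493, 0.864); φ = arcsin(p_z) ≈ 59.79°, λ = atan2(p_y, p_x) ≈ -78.20°.

≈ 59.8°N, 78.2°W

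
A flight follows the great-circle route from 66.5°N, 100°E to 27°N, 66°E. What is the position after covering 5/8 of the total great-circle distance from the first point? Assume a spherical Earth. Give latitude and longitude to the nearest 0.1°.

≈ 42.7°N, 73.1°E

Convert each endpoint to a unit vector on the sphere (x = cos φ cos λ, y = cos φ sin λ, z = sin φ).
The central angle between the endpoints is δ = arccos(p₁·p₂) ≈ 0.780 rad (44.7°).
Interpolate at f = 5/8 with slerp weights a = sin((1−f)δ)/sin δ ≈ 0.410, b = sin(fδ)/sin δ ≈ 0.666.
p = a·p₁ + b·p₂ ≈ (0.213, 0.703, 0.678); φ = arcsin(p_z) ≈ 42.72°, λ = atan2(p_y, p_x) ≈ 73.15°.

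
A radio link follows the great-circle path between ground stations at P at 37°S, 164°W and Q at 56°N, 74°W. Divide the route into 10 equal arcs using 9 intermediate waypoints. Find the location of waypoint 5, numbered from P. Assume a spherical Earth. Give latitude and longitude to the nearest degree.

Convert each endpoint to a unit vector on the sphere (x = cos φ cos λ, y = cos φ sin λ, z = sin φ).
The central angle between the endpoints is δ = arccos(p₁·p₂) ≈ 2.093 rad (119.9°).
Interpolate at f = 5/10 with slerp weights a = sin((1−f)δ)/sin δ ≈ 0.999, b = sin(fδ)/sin δ ≈ 0.999.
p = a·p₁ + b·p₂ ≈ (-0.613, -0.757, 0.227); φ = arcsin(p_z) ≈ 13.12°, λ = atan2(p_y, p_x) ≈ -129.00°.

≈ 13°N, 129°W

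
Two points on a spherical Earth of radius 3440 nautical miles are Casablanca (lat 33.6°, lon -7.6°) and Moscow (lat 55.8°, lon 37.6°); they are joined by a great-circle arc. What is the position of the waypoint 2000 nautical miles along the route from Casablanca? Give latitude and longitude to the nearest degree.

Convert each endpoint to a unit vector on the sphere (x = cos φ cos λ, y = cos φ sin λ, z = sin φ).
The central angle between the endpoints is δ = arccos(p₁·p₂) ≈ 0.664 rad (38.0°). The total great-circle distance is δ·R ≈ 0.664 × 3440 ≈ 2284 nmi, so the target fraction is f = 2000/2284 ≈ 0.876.
Interpolate at f ≈ 0.876 with slerp weights a = sin((1−f)δ)/sin δ ≈ 0.134, b = sin(fδ)/sin δ ≈ 0.891.
p = a·p₁ + b·p₂ ≈ (0.507, 0.291, 0.811); φ = arcsin(p_z) ≈ 54.21°, λ = atan2(p_y, p_x) ≈ 29.83°.

≈ lat 54°, lon 30°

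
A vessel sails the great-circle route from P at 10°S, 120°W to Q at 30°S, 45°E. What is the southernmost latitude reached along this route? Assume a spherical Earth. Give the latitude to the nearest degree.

≈ 71°S

The great circle lies in the plane with unit normal n̂ = (p₁ × p₂)/|p₁ × p₂|.
Here n̂_z ≈ +0.327; the vertex latitude is φ_max = arccos|n̂_z| ≈ 70.9°.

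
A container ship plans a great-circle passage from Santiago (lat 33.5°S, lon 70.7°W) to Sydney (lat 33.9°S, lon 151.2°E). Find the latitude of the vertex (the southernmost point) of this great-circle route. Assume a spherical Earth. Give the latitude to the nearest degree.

The great circle lies in the plane with unit normal n̂ = (p₁ × p₂)/|p₁ × p₂|.
Here n̂_z ≈ -0.472; the vertex latitude is φ_max = arccos|n̂_z| ≈ 61.8°.
Check via Clairaut: cos φ_max = |cos φ₁| · sin C = cos(33.5°)·sin(145.5°) ≈ 0.472, again giving ≈ 61.8°.

≈ 62°S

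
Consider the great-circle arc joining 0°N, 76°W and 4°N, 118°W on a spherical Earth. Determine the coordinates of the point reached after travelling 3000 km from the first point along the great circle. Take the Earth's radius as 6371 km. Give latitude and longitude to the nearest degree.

Write both endpoints as unit vectors p₁, p₂ with components (cos φ cos λ, cos φ sin λ, sin φ).
The central angle between the endpoints is δ = arccos(p₁·p₂) ≈ 0.736 rad (42.2°). The total great-circle distance is δ·R ≈ 0.736 × 6371 ≈ 4687 km, so the target fraction is f = 3000/4687 ≈ 0.640.
Interpolate at f ≈ 0.640 with slerp weights a = sin((1−f)δ)/sin δ ≈ 0.390, b = sin(fδ)/sin δ ≈ 0.676.
p = a·p₁ + b·p₂ ≈ (-0.222, -0.974, 0.047); φ = arcsin(p_z) ≈ 2.70°, λ = atan2(p_y, p_x) ≈ -102.85°.

≈ 3°N, 103°W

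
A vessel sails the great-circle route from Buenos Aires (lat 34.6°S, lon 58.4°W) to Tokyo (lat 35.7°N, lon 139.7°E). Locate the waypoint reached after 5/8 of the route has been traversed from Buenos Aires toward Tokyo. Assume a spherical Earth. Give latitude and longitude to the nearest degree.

From cos δ = sin φ₁ sin φ₂ + cos φ₁ cos φ₂ cos Δλ, the central angle is δ ≈ 2.883 rad (165.2°).
Interpolate at f = 5/8 with slerp weights a = sin((1−f)δ)/sin δ ≈ 3.450, b = sin(fδ)/sin δ ≈ 3.806.
p = a·p₁ + b·p₂ ≈ (-0.869, -0.420, 0.262); φ = arcsin(p_z) ≈ 15.17°, λ = atan2(p_y, p_x) ≈ -154.21°.

≈ lat 15°N, lon 154°W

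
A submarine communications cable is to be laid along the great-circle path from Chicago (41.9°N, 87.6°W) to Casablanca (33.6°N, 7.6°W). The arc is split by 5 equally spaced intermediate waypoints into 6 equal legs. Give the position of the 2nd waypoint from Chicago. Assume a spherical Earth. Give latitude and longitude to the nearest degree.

≈ 46°N, 60°W

The haversine formula gives a central angle δ ≈ 1.073 rad (61.5°) between the endpoints.
Interpolate at f = 2/6 with slerp weights a = sin((1−f)δ)/sin δ ≈ 0.747, b = sin(fδ)/sin δ ≈ 0.398.
p = a·p₁ + b·p₂ ≈ (0.352, -0.599, 0.719); φ = arcsin(p_z) ≈ 45.98°, λ = atan2(p_y, p_x) ≈ -59.54°.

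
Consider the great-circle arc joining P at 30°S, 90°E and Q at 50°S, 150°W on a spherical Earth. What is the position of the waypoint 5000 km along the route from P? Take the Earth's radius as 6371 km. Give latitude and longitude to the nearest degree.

≈ 59°S, 141°E

From cos δ = sin φ₁ sin φ₂ + cos φ₁ cos φ₂ cos Δλ, the central angle is δ ≈ 1.466 rad (84.0°). The total great-circle distance is δ·R ≈ 1.466 × 6371 ≈ 9339 km, so the target fraction is f = 5000/9339 ≈ 0.535.
Interpolate at f ≈ 0.535 with slerp weights a = sin((1−f)δ)/sin δ ≈ 0.633, b = sin(fδ)/sin δ ≈ 0.711.
p = a·p₁ + b·p₂ ≈ (-0.396, 0.320, -0.861); φ = arcsin(p_z) ≈ -59.42°, λ = atan2(p_y, p_x) ≈ 141.03°.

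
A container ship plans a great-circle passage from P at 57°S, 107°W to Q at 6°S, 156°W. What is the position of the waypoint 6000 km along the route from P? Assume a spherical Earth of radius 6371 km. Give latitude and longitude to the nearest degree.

Convert each endpoint to a unit vector on the sphere (x = cos φ cos λ, y = cos φ sin λ, z = sin φ).
The central angle between the endpoints is δ = arccos(p₁·p₂) ≈ 1.112 rad (63.7°). The total great-circle distance is δ·R ≈ 1.112 × 6371 ≈ 7083 km, so the target fraction is f = 6000/7083 ≈ 0.847.
Interpolate at f ≈ 0.847 with slerp weights a = sin((1−f)δ)/sin δ ≈ 0.189, b = sin(fδ)/sin δ ≈ 0.902.
p = a·p₁ + b·p₂ ≈ (-0.850, -0.463, -0.253); φ = arcsin(p_z) ≈ -14.63°, λ = atan2(p_y, p_x) ≈ -151.40°.

≈ 15°S, 151°W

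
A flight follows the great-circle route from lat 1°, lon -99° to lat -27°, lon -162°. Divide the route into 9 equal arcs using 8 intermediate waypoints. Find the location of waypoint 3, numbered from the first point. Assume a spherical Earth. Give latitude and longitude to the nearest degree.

Write both endpoints as unit vectors p₁, p₂ with components (cos φ cos λ, cos φ sin λ, sin φ).
The central angle between the endpoints is δ = arccos(p₁·p₂) ≈ 1.163 rad (66.6°).
Interpolate at f = 3/9 with slerp weights a = sin((1−f)δ)/sin δ ≈ 0.762, b = sin(fδ)/sin δ ≈ 0.412.
p = a·p₁ + b·p₂ ≈ (-0.468, -0.866, -0.174); φ = arcsin(p_z) ≈ -10.00°, λ = atan2(p_y, p_x) ≈ -118.39°.

≈ lat -10°, lon -118°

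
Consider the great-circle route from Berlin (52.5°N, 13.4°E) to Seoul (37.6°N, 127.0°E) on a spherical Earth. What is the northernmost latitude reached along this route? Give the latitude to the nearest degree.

The great circle lies in the plane with unit normal n̂ = (p₁ × p₂)/|p₁ × p₂|.
Here n̂_z ≈ +0.462; the vertex latitude is φ_max = arccos|n̂_z| ≈ 62.5°.

≈ 62°N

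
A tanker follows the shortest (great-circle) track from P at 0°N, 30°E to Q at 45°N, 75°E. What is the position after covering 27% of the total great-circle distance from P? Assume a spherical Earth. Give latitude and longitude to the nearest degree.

≈ 13°N, 40°E

Write both endpoints as unit vectors p₁, p₂ with components (cos φ cos λ, cos φ sin λ, sin φ).
The central angle between the endpoints is δ = arccos(p₁·p₂) ≈ 1.047 rad (60.0°).
Interpolate at f = 0.27 with slerp weights a = sin((1−f)δ)/sin δ ≈ 0.799, b = sin(fδ)/sin δ ≈ 0.322.
p = a·p₁ + b·p₂ ≈ (0.751, 0.620, 0.228); φ = arcsin(p_z) ≈ 13.17°, λ = atan2(p_y, p_x) ≈ 39.52°.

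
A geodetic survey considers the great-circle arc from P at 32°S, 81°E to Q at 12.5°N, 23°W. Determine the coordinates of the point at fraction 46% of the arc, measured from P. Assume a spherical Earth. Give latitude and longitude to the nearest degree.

≈ 18°S, 28°E

Write both endpoints as unit vectors p₁, p₂ with components (cos φ cos λ, cos φ sin λ, sin φ).
The central angle between the endpoints is δ = arccos(p₁·p₂) ≈ 1.891 rad (108.4°).
Interpolate at f = 0.46 with slerp weights a = sin((1−f)δ)/sin δ ≈ 0.899, b = sin(fδ)/sin δ ≈ 0.805.
p = a·p₁ + b·p₂ ≈ (0.843, 0.445, -0.302); φ = arcsin(p_z) ≈ -17.57°, λ = atan2(p_y, p_x) ≈ 27.85°.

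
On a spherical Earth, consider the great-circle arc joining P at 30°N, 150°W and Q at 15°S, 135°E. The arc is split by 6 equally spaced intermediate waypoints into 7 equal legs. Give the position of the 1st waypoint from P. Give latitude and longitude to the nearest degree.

≈ 25°N, 163°W

From cos δ = sin φ₁ sin φ₂ + cos φ₁ cos φ₂ cos Δλ, the central angle is δ ≈ 1.484 rad (85.0°).
Interpolate at f = 1/7 with slerp weights a = sin((1−f)δ)/sin δ ≈ 0.959, b = sin(fδ)/sin δ ≈ 0.211.
p = a·p₁ + b·p₂ ≈ (-0.864, -0.271, 0.425); φ = arcsin(p_z) ≈ 25.15°, λ = atan2(p_y, p_x) ≈ -162.57°.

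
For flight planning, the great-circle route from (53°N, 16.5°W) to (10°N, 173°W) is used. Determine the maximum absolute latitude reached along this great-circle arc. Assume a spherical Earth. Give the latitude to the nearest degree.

The great circle lies in the plane with unit normal n̂ = (p₁ × p₂)/|p₁ × p₂|.
Here n̂_z ≈ -0.258; the vertex latitude is φ_max = arccos|n̂_z| ≈ 75.0°.
Check via Clairaut: cos φ_max = |cos φ₁| · sin C = cos(53.0°)·sin(25.4°) ≈ 0.258, again giving ≈ 75.0°.

≈ 75°N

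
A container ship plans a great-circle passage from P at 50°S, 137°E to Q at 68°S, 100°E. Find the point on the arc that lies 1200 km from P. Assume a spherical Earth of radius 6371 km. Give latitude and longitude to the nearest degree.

≈ 59°S, 126°E

Convert each endpoint to a unit vector on the sphere (x = cos φ cos λ, y = cos φ sin λ, z = sin φ).
The central angle between the endpoints is δ = arccos(p₁·p₂) ≈ 0.445 rad (25.5°). The total great-circle distance is δ·R ≈ 0.445 × 6371 ≈ 2836 km, so the target fraction is f = 1200/2836 ≈ 0.423.
Interpolate at f ≈ 0.423 with slerp weights a = sin((1−f)δ)/sin δ ≈ 0.590, b = sin(fδ)/sin δ ≈ 0.435.
p = a·p₁ + b·p₂ ≈ (-0.306, 0.419, -0.855); φ = arcsin(p_z) ≈ -58.76°, λ = atan2(p_y, p_x) ≈ 126.10°.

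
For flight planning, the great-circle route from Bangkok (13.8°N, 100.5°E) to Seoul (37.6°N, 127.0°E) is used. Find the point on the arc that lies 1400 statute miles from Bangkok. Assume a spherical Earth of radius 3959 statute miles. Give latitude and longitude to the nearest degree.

≈ (29°N, 115°E)

The haversine formula gives a central angle δ ≈ 0.584 rad (33.5°) between the endpoints. The total great-circle distance is δ·R ≈ 0.584 × 3959 ≈ 2313 mi, so the target fraction is f = 1400/2313 ≈ 0.605.
Interpolate at f ≈ 0.605 with slerp weights a = sin((1−f)δ)/sin δ ≈ 0.414, b = sin(fδ)/sin δ ≈ 0.628.
p = a·p₁ + b·p₂ ≈ (-0.373, 0.793, 0.482); φ = arcsin(p_z) ≈ 28.81°, λ = atan2(p_y, p_x) ≈ 115.17°.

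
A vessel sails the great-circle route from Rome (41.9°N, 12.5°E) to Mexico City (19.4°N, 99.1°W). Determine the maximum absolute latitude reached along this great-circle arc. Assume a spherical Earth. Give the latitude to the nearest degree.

≈ 49°N

The great circle lies in the plane with unit normal n̂ = (p₁ × p₂)/|p₁ × p₂|.
Here n̂_z ≈ -0.653; the vertex latitude is φ_max = arccos|n̂_z| ≈ 49.2°.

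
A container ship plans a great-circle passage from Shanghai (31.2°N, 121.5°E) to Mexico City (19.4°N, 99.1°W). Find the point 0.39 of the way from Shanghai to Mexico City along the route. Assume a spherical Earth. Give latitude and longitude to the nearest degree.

≈ 54°N, 177°E

Convert each endpoint to a unit vector on the sphere (x = cos φ cos λ, y = cos φ sin λ, z = sin φ).
The central angle between the endpoints is δ = arccos(p₁·p₂) ≈ 2.027 rad (116.1°).
Interpolate at f = 0.39 with slerp weights a = sin((1−f)δ)/sin δ ≈ 1.052, b = sin(fδ)/sin δ ≈ 0.792.
p = a·p₁ + b·p₂ ≈ (-0.588, 0.030, 0.808); φ = arcsin(p_z) ≈ 53.90°, λ = atan2(p_y, p_x) ≈ 177.07°.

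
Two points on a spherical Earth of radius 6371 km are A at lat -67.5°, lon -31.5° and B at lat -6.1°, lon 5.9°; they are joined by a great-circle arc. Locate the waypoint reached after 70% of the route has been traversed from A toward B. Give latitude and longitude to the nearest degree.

Convert each endpoint to a unit vector on the sphere (x = cos φ cos λ, y = cos φ sin λ, z = sin φ).
The central angle between the endpoints is δ = arccos(p₁·p₂) ≈ 1.159 rad (66.4°).
Interpolate at f = 0.70 with slerp weights a = sin((1−f)δ)/sin δ ≈ 0.372, b = sin(fδ)/sin δ ≈ 0.791.
p = a·p₁ + b·p₂ ≈ (0.904, 0.007, -0.428); φ = arcsin(p_z) ≈ -25.31°, λ = atan2(p_y, p_x) ≈ 0.41°.

≈ lat -25°, lon 0°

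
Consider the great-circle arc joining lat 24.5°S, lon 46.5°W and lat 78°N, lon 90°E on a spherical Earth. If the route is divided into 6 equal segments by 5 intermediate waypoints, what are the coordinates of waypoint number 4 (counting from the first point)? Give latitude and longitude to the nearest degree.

≈ lat 56°N, lon 29°W

From cos δ = sin φ₁ sin φ₂ + cos φ₁ cos φ₂ cos Δλ, the central angle is δ ≈ 2.145 rad (122.9°).
Interpolate at f = 4/6 with slerp weights a = sin((1−f)δ)/sin δ ≈ 0.781, b = sin(fδ)/sin δ ≈ 1.179.
p = a·p₁ + b·p₂ ≈ (0.489, -0.270, 0.829); φ = arcsin(p_z) ≈ 56.04°, λ = atan2(p_y, p_x) ≈ -28.92°.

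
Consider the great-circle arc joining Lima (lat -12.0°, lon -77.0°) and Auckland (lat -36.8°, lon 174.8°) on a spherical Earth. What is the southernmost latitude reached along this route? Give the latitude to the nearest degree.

≈ -41°

The great circle lies in the plane with unit normal n̂ = (p₁ × p₂)/|p₁ × p₂|.
Here n̂_z ≈ -0.749; the vertex latitude is φ_max = arccos|n̂_z| ≈ 41.5°.
Check via Clairaut: cos φ_max = |cos φ₁| · sin C = cos(12.0°)·sin(130.0°) ≈ 0.749, again giving ≈ 41.5°.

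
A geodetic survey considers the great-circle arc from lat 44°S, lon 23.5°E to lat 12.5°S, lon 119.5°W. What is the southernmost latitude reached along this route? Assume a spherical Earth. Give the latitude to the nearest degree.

The great circle lies in the plane with unit normal n̂ = (p₁ × p₂)/|p₁ × p₂|.
Here n̂_z ≈ -0.464; the vertex latitude is φ_max = arccos|n̂_z| ≈ 62.4°.
Check via Clairaut: cos φ_max = |cos φ₁| · sin C = cos(44.0°)·sin(139.9°) ≈ 0.464, again giving ≈ 62.4°.

≈ 62°S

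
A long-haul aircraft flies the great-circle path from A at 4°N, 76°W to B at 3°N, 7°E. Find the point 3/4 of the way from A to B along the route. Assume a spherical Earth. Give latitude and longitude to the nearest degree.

From cos δ = sin φ₁ sin φ₂ + cos φ₁ cos φ₂ cos Δλ, the central angle is δ ≈ 1.445 rad (82.8°).
Interpolate at f = 3/4 with slerp weights a = sin((1−f)δ)/sin δ ≈ 0.356, b = sin(fδ)/sin δ ≈ 0.891.
p = a·p₁ + b·p₂ ≈ (0.969, -0.236, 0.071); φ = arcsin(p_z) ≈ 4.10°, λ = atan2(p_y, p_x) ≈ -13.72°.

≈ 4°N, 14°W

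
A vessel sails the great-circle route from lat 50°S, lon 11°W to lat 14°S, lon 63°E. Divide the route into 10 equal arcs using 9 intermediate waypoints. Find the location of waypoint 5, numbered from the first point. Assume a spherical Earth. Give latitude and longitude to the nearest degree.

≈ lat 38°S, lon 35°E

From cos δ = sin φ₁ sin φ₂ + cos φ₁ cos φ₂ cos Δλ, the central angle is δ ≈ 1.205 rad (69.1°).
Interpolate at f = 5/10 with slerp weights a = sin((1−f)δ)/sin δ ≈ 0.607, b = sin(fδ)/sin δ ≈ 0.607.
p = a·p₁ + b·p₂ ≈ (0.650, 0.450, -0.612); φ = arcsin(p_z) ≈ -37.72°, λ = atan2(p_y, p_x) ≈ 34.70°.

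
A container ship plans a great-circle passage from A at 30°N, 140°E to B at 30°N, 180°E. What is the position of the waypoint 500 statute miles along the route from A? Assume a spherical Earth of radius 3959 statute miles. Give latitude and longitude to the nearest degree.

Convert each endpoint to a unit vector on the sphere (x = cos φ cos λ, y = cos φ sin λ, z = sin φ).
The central angle between the endpoints is δ = arccos(p₁·p₂) ≈ 0.601 rad (34.5°). The total great-circle distance is δ·R ≈ 0.601 × 3959 ≈ 2381 mi, so the target fraction is f = 500/2381 ≈ 0.210.
Interpolate at f ≈ 0.210 with slerp weights a = sin((1−f)δ)/sin δ ≈ 0.808, b = sin(fδ)/sin δ ≈ 0.223.
p = a·p₁ + b·p₂ ≈ (-0.729, 0.450, 0.516); φ = arcsin(p_z) ≈ 31.03°, λ = atan2(p_y, p_x) ≈ 148.32°.

≈ 31°N, 148°E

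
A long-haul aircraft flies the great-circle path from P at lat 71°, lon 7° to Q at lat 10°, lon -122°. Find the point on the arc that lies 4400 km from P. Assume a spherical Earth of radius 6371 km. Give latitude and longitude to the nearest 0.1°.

From cos δ = sin φ₁ sin φ₂ + cos φ₁ cos φ₂ cos Δλ, the central angle is δ ≈ 1.608 rad (92.2°). The total great-circle distance is δ·R ≈ 1.608 × 6371 ≈ 10247 km, so the target fraction is f = 4400/10247 ≈ 0.429.
Interpolate at f ≈ 0.429 with slerp weights a = sin((1−f)δ)/sin δ ≈ 0.795, b = sin(fδ)/sin δ ≈ 0.637.
p = a·p₁ + b·p₂ ≈ (-0.076, -0.501, 0.862); φ = arcsin(p_z) ≈ 59.56°, λ = atan2(p_y, p_x) ≈ -98.61°.

≈ lat 59.6°, lon -98.6°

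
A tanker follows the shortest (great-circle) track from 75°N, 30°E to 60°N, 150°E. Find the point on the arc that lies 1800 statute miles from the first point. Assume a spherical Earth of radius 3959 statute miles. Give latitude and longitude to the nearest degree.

Convert each endpoint to a unit vector on the sphere (x = cos φ cos λ, y = cos φ sin λ, z = sin φ).
The central angle between the endpoints is δ = arccos(p₁·p₂) ≈ 0.689 rad (39.5°). The total great-circle distance is δ·R ≈ 0.689 × 3959 ≈ 2728 mi, so the target fraction is f = 1800/2728 ≈ 0.660.
Interpolate at f ≈ 0.660 with slerp weights a = sin((1−f)δ)/sin δ ≈ 0.365, b = sin(fδ)/sin δ ≈ 0.691.
p = a·p₁ + b·p₂ ≈ (-0.217, 0.220, 0.951); φ = arcsin(p_z) ≈ 72.00°, λ = atan2(p_y, p_x) ≈ 134.64°.

≈ 72°N, 135°E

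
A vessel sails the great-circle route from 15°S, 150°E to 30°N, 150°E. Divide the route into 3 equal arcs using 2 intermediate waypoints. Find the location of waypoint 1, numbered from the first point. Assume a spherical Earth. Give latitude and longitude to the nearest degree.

≈ 0°N, 150°E

The haversine formula gives a central angle δ ≈ 0.785 rad (45.0°) between the endpoints.
Interpolate at f = 1/3 with slerp weights a = sin((1−f)δ)/sin δ ≈ 0.707, b = sin(fδ)/sin δ ≈ 0.366.
p = a·p₁ + b·p₂ ≈ (-0.866, 0.500, -0.000); φ = arcsin(p_z) ≈ -0.00°, λ = atan2(p_y, p_x) ≈ 150.00°.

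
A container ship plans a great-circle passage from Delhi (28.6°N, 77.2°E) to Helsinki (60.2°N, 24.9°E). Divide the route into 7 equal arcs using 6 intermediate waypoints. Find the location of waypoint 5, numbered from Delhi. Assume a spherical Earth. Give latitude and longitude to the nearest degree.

Write both endpoints as unit vectors p₁, p₂ with components (cos φ cos λ, cos φ sin λ, sin φ).
The central angle between the endpoints is δ = arccos(p₁·p₂) ≈ 0.820 rad (47.0°).
Interpolate at f = 5/7 with slerp weights a = sin((1−f)δ)/sin δ ≈ 0.318, b = sin(fδ)/sin δ ≈ 0.756.
p = a·p₁ + b·p₂ ≈ (0.403, 0.430, 0.808); φ = arcsin(p_z) ≈ 53.91°, λ = atan2(p_y, p_x) ≈ 46.89°.

≈ (54°N, 47°E)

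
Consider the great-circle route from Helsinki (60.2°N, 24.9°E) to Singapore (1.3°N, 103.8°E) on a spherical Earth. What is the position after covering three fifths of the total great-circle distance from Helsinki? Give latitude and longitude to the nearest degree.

Write both endpoints as unit vectors p₁, p₂ with components (cos φ cos λ, cos φ sin λ, sin φ).
The central angle between the endpoints is δ = arccos(p₁·p₂) ≈ 1.455 rad (83.4°).
Interpolate at f = 3/5 with slerp weights a = sin((1−f)δ)/sin δ ≈ 0.553, b = sin(fδ)/sin δ ≈ 0.771.
p = a·p₁ + b·p₂ ≈ (0.066, 0.865, 0.498); φ = arcsin(p_z) ≈ 29.85°, λ = atan2(p_y, p_x) ≈ 85.67°.

≈ (30°N, 86°E)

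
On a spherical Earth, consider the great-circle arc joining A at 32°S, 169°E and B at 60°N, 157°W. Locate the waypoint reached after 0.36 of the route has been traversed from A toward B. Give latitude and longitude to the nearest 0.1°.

≈ 1.5°N, 178.2°E

From cos δ = sin φ₁ sin φ₂ + cos φ₁ cos φ₂ cos Δλ, the central angle is δ ≈ 1.678 rad (96.2°).
Interpolate at f = 0.36 with slerp weights a = sin((1−f)δ)/sin δ ≈ 0.884, b = sin(fδ)/sin δ ≈ 0.571.
p = a·p₁ + b·p₂ ≈ (-0.999, 0.031, 0.026); φ = arcsin(p_z) ≈ 1.50°, λ = atan2(p_y, p_x) ≈ 178.20°.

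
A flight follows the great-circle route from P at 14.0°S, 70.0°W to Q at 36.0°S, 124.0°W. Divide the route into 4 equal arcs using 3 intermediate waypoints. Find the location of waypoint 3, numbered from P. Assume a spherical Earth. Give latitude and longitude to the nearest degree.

≈ 33°S, 108°W

Convert each endpoint to a unit vector on the sphere (x = cos φ cos λ, y = cos φ sin λ, z = sin φ).
The central angle between the endpoints is δ = arccos(p₁·p₂) ≈ 0.923 rad (52.9°).
Interpolate at f = 3/4 with slerp weights a = sin((1−f)δ)/sin δ ≈ 0.287, b = sin(fδ)/sin δ ≈ 0.800.
p = a·p₁ + b·p₂ ≈ (-0.267, -0.798, -0.540); φ = arcsin(p_z) ≈ -32.67°, λ = atan2(p_y, p_x) ≈ -108.49°.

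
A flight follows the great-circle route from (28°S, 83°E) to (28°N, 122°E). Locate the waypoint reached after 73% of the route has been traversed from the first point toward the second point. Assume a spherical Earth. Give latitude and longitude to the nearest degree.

The haversine formula gives a central angle δ ≈ 1.175 rad (67.3°) between the endpoints.
Interpolate at f = 0.73 with slerp weights a = sin((1−f)δ)/sin δ ≈ 0.338, b = sin(fδ)/sin δ ≈ 0.820.
p = a·p₁ + b·p₂ ≈ (-0.347, 0.910, 0.226); φ = arcsin(p_z) ≈ 13.07°, λ = atan2(p_y, p_x) ≈ 110.88°.

≈ (13°N, 111°E)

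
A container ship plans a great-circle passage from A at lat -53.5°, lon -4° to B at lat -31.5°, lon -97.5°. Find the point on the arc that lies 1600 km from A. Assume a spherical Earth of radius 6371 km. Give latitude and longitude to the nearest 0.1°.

From cos δ = sin φ₁ sin φ₂ + cos φ₁ cos φ₂ cos Δλ, the central angle is δ ≈ 1.171 rad (67.1°). The total great-circle distance is δ·R ≈ 1.171 × 6371 ≈ 7462 km, so the target fraction is f = 1600/7462 ≈ 0.214.
Interpolate at f ≈ 0.214 with slerp weights a = sin((1−f)δ)/sin δ ≈ 0.864, b = sin(fδ)/sin δ ≈ 0.270.
p = a·p₁ + b·p₂ ≈ (0.482, -0.264, -0.835); φ = arcsin(p_z) ≈ -56.64°, λ = atan2(p_y, p_x) ≈ -28.68°.

≈ lat -56.6°, lon -28.7°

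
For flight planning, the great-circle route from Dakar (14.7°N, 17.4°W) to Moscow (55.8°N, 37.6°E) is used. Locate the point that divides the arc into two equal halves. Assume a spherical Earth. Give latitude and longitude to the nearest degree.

Convert each endpoint to a unit vector on the sphere (x = cos φ cos λ, y = cos φ sin λ, z = sin φ).
The central angle between the endpoints is δ = arccos(p₁·p₂) ≈ 1.022 rad (58.6°).
Interpolate at f = 1/2 with slerp weights a = sin((1−f)δ)/sin δ ≈ 0.573, b = sin(fδ)/sin δ ≈ 0.573.
p = a·p₁ + b·p₂ ≈ (0.784, 0.031, 0.620); φ = arcsin(p_z) ≈ 38.28°, λ = atan2(p_y, p_x) ≈ 2.25°.

≈ 38°N, 2°E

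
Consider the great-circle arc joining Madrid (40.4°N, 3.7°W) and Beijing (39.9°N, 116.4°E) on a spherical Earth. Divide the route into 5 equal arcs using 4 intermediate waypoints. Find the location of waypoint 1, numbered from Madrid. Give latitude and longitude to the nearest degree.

From cos δ = sin φ₁ sin φ₂ + cos φ₁ cos φ₂ cos Δλ, the central angle is δ ≈ 1.448 rad (82.9°).
Interpolate at f = 1/5 with slerp weights a = sin((1−f)δ)/sin δ ≈ 0.923, b = sin(fδ)/sin δ ≈ 0.288.
p = a·p₁ + b·p₂ ≈ (0.603, 0.152, 0.783); φ = arcsin(p_z) ≈ 51.52°, λ = atan2(p_y, p_x) ≈ 14.17°.

≈ 52°N, 14°E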